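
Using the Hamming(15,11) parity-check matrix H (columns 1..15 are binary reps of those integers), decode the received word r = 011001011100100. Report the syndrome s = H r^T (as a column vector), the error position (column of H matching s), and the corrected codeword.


s = (0, 0, 0, 1)^T, error position = 1, corrected codeword c = 111001011100100

Compute s = H r^T mod 2 one row at a time:
  s_1 = 1 + 1 + 1 + 0 + 0 + 1 + 0 + 0 = 4 ≡ 0 (mod 2).
  s_2 = 0 + 0 + 1 + 0 + 0 + 1 + 0 + 0 = 2 ≡ 0 (mod 2).
  s_3 = 1 + 1 + 1 + 0 + 1 + 0 + 0 + 0 = 4 ≡ 0 (mod 2).
  s_4 = 0 + 1 + 0 + 0 + 1 + 0 + 1 + 0 = 3 ≡ 1 (mod 2).
s = (0, 0, 0, 1)^T — this equals column 1 of H (binary 0001), so error is at position 1.
Correct: flip bit 1 of r = 011001011100100 to get c = 111001011100100.


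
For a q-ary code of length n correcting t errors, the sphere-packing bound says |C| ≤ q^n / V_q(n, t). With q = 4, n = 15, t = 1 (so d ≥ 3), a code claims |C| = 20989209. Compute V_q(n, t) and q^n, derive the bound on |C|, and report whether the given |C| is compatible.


V_q(n, t) = 46, q^n = 1073741824, Hamming bound = 23342213, |C| = 20989209 ≤ bound (satisfied).

Step 1: Compute V_q(n, t) = Σ_{j=0}^1 C(n, j) (q−1)^j.
  j = 0: C(15,0)·(3)^0 = 1·1 = 1.
  j = 1: C(15,1)·(3)^1 = 15·3 = 45.
  V_q(n, t) = 1 + 45 = 46.
Step 2: q^n = 4^15 = 1073741824.
Step 3: Hamming bound ⌊q^n / V_q(n,t)⌋ = ⌊1073741824/46⌋ = 23342213.
Step 4: Compare |C| = 20989209 to 23342213: satisfied.
The claimed |C| lies below the Hamming bound.


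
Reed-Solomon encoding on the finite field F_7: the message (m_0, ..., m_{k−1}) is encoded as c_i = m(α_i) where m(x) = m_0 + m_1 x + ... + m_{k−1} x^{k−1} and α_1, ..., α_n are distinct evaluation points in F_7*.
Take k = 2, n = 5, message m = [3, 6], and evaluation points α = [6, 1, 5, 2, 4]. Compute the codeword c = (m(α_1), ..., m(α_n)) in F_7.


c = [4, 2, 5, 1, 6]

Message polynomial: m(x) = 3 + 6·x (mod 7).
For each evaluation point α_i, compute m(α_i) mod 7:
  α_1 = 6: Horner steps 6 → 4, so m(6) = 4.
  α_2 = 1: Horner steps 6 → 2, so m(1) = 2.
  α_3 = 5: Horner steps 6 → 5, so m(5) = 5.
  α_4 = 2: Horner steps 6 → 1, so m(2) = 1.
  α_5 = 4: Horner steps 6 → 6, so m(4) = 6.
Codeword c = [4, 2, 5, 1, 6] ∈ F_7^5.


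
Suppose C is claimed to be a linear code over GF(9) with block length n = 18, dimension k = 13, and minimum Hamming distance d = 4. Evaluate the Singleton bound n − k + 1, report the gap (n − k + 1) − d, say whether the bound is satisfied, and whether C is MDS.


Singleton RHS = n − k + 1 = 6, slack = 2, bound satisfied, not MDS.

Singleton bound: d ≤ n − k + 1.
Here n = 18, k = 13, so n − k + 1 = 6.
Given d = 4, check d ≤ 6: YES.
Slack = (n − k + 1) − d = 2.
The code is NOT MDS (slack = 2 > 0).
Description: the claimed parameters are [18, 13, 4]_9; such a code would be non-MDS.


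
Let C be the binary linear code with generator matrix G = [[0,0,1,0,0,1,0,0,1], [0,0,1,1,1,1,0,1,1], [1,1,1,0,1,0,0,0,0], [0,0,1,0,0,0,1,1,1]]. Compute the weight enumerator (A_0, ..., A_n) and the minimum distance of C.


Weight distribution: A_0 = 1, A_3 = 3, A_4 = 3, A_5 = 4, A_6 = 4, A_7 = 1. Minimum distance d = 3.

Enumerate all 2^4 = 16 messages m ∈ F_2^4.
For each, compute codeword c = mG in F_2^9, then tally its weight.
  m = 0000 → c = 000000000, weight = 0.
  m = 1000 → c = 001001001, weight = 3.
  m = 0100 → c = 001111011, weight = 6.
  m = 1100 → c = 000110010, weight = 3.
  m = 0010 → c = 111010000, weight = 4.
  m = 1010 → c = 110011001, weight = 5.
  m = 0110 → c = 110101011, weight = 6.
  m = 1110 → c = 111100010, weight = 5.
  m = 0001 → c = 001000111, weight = 4.
  m = 1001 → c = 000001110, weight = 3.
  m = 0101 → c = 000111100, weight = 4.
  m = 1101 → c = 001110101, weight = 5.
  m = 0011 → c = 110010111, weight = 6.
  m = 1011 → c = 111011110, weight = 7.
  m = 0111 → c = 111101100, weight = 6.
  m = 1111 → c = 110100101, weight = 5.
Tally weights:
  weight 0: 1 codewords.
  weight 3: 3 codewords.
  weight 4: 3 codewords.
  weight 5: 4 codewords.
  weight 6: 4 codewords.
  weight 7: 1 codewords.
Minimum distance d = smallest w > 0 with A_w > 0 = 3.
Sanity: Σ A_w = 16 = 2^4 = 16 ✓.


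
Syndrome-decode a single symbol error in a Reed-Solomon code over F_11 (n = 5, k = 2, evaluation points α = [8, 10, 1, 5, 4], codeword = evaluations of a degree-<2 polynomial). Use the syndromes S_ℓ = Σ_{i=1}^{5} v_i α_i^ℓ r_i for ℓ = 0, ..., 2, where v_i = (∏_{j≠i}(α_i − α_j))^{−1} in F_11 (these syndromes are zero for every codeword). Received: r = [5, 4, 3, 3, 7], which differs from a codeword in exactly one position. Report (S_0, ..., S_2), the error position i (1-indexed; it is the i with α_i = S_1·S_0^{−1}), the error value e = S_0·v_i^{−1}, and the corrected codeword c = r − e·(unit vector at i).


S = (7, 2, 10), error at position 4, error magnitude e = 2, c = [5, 4, 3, 1, 7].

Step 1: column multipliers v_i = (∏_{j≠i}(α_i − α_j))^{−1} mod 11.
  i = 1 (α = 8): (8−10)(8−1)(8−5)(8−4) = (−2)·7·3·4 = −168 ≡ 8, so v_1 = 8^{−1} = 7 (mod 11).
  i = 2 (α = 10): (10−8)(10−1)(10−5)(10−4) = 2·9·5·6 = 540 ≡ 1, so v_2 = 1^{−1} = 1 (mod 11).
  i = 3 (α = 1): (1−8)(1−10)(1−5)(1−4) = (−7)·(−9)·(−4)·(−3) = 756 ≡ 8, so v_3 = 8^{−1} = 7 (mod 11).
  i = 4 (α = 5): (5−8)(5−10)(5−1)(5−4) = (−3)·(−5)·4·1 = 60 ≡ 5, so v_4 = 5^{−1} = 9 (mod 11).
  i = 5 (α = 4): (4−8)(4−10)(4−1)(4−5) = (−4)·(−6)·3·(−1) = −72 ≡ 5, so v_5 = 5^{−1} = 9 (mod 11).
  v = [7, 1, 7, 9, 9].
Step 2: syndromes of r = [5, 4, 3, 3, 7] (all sums mod 11).
  S_0 = Σ v_i r_i = 7·5 + 1·4 + 7·3 + 9·3 + 9·7 = 150 ≡ 7.
  S_1 = Σ v_i α_i r_i = 7·8·5 + 1·10·4 + 7·1·3 + 9·5·3 + 9·4·7 = 728 ≡ 2.
  α_i^2 mod 11 = [9, 1, 1, 3, 5].
  S_2 = Σ v_i α_i^2 r_i = 7·9·5 + 1·1·4 + 7·1·3 + 9·3·3 + 9·5·7 = 736 ≡ 10.
  S = (7, 2, 10) ≠ 0, so r is not a codeword (an error is present).
Step 3: locate the error. For a single error e at position i, S_ℓ = v_i·e·α_i^ℓ, so α_err = S_1/S_0.
  S_0^{−1} = 7^{−1} = 8 (mod 11), so α_err = 2·8 = 16 ≡ 5 = α_4. Error position i = 4.
  Consistency check: S_2/S_1 = 10·6 = 60 ≡ 5 = α_err ✓ (single-error assumption holds).
Step 4: error magnitude e = S_0/v_4 = S_0·∏_{j≠4}(α_4 − α_j) = 7·5 = 35 ≡ 2 (mod 11).
Step 5: correct position 4: c_4 = r_4 − e = 3 − 2 ≡ 1 (mod 11). Hence c = [5, 4, 3, 1, 7].
  Check: interpolating c through the α_i gives m(x) = 9 + 5·x (degree < 2) with m(α_i) = c_i for every i, so c is indeed a codeword.


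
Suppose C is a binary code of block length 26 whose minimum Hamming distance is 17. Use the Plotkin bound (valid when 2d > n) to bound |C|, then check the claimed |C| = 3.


Plotkin bound M ≤ 4; given |C| = 3 ≤ bound (satisfied).

Check applicability: 2d = 34, n = 26.
2d − n = 8 > 0, so Plotkin applies.
Compute d/(2d−n) = 17/8 ≈ 2.1250.
⌊d/(2d−n)⌋ = 2.
Plotkin bound: M ≤ 2·2 = 4.
Given |C| = 3, check: satisfied.
This |C| is below the Plotkin bound.


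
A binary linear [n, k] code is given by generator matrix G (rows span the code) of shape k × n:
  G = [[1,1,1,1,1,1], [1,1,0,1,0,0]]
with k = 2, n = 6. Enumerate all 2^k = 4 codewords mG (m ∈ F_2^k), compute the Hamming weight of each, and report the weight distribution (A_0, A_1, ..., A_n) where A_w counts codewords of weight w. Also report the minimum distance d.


Weight distribution: A_0 = 1, A_3 = 2, A_6 = 1. Minimum distance d = 3.

Enumerate all 2^2 = 4 messages m ∈ F_2^2.
For each, compute codeword c = mG in F_2^6, then tally its weight.
  m = 00 → c = 000000, weight = 0.
  m = 10 → c = 111111, weight = 6.
  m = 01 → c = 110100, weight = 3.
  m = 11 → c = 001011, weight = 3.
Tally weights:
  weight 0: 1 codewords.
  weight 3: 2 codewords.
  weight 6: 1 codewords.
Minimum distance d = smallest w > 0 with A_w > 0 = 3.
Sanity: Σ A_w = 4 = 2^2 = 4 ✓.


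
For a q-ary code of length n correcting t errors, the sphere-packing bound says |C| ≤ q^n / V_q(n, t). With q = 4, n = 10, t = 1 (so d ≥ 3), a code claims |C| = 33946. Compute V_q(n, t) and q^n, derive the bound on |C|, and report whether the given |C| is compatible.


V_q(n, t) = 31, q^n = 1048576, Hamming bound = 33825, |C| = 33946 > bound (violated).

Step 1: Compute V_q(n, t) = Σ_{j=0}^1 C(n, j) (q−1)^j.
  j = 0: C(10,0)·(3)^0 = 1·1 = 1.
  j = 1: C(10,1)·(3)^1 = 10·3 = 30.
  V_q(n, t) = 1 + 30 = 31.
Step 2: q^n = 4^10 = 1048576.
Step 3: Hamming bound ⌊q^n / V_q(n,t)⌋ = ⌊1048576/31⌋ = 33825.
Step 4: Compare |C| = 33946 to 33825: violated.
The claimed |C| lies above the Hamming bound, so no 4-ary code of length 10 with d ≥ 3 can have 33946 codewords.


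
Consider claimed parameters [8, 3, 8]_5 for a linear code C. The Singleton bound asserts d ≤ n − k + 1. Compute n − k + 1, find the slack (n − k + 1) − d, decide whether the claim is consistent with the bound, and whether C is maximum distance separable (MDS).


Singleton RHS = n − k + 1 = 6, slack = -2, bound violated (no such code; not MDS).

Singleton bound: d ≤ n − k + 1.
Here n = 8, k = 3, so n − k + 1 = 6.
Given d = 8, check d ≤ 6: NO.
Slack = (n − k + 1) − d = -2.
The slack is negative: d = 8 exceeds n − k + 1 = 6 by 2, so the Singleton bound is violated and no linear [8, 3, 8]_5 code can exist. In particular it is not MDS (MDS requires d = n − k + 1 exactly).
Description: the claimed parameters are [8, 3, 8]_5; such a code would be impossible (violates the Singleton bound).


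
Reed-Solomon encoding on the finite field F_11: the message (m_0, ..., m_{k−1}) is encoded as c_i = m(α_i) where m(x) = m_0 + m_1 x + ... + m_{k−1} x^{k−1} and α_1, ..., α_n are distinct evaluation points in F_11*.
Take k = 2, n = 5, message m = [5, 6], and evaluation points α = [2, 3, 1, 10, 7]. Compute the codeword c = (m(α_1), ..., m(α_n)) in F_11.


c = [6, 1, 0, 10, 3]

Message polynomial: m(x) = 5 + 6·x (mod 11).
For each evaluation point α_i, compute m(α_i) mod 11:
  α_1 = 2: Horner steps 6 → 6, so m(2) = 6.
  α_2 = 3: Horner steps 6 → 1, so m(3) = 1.
  α_3 = 1: Horner steps 6 → 0, so m(1) = 0.
  α_4 = 10: Horner steps 6 → 10, so m(10) = 10.
  α_5 = 7: Horner steps 6 → 3, so m(7) = 3.
Codeword c = [6, 1, 0, 10, 3] ∈ F_11^5.


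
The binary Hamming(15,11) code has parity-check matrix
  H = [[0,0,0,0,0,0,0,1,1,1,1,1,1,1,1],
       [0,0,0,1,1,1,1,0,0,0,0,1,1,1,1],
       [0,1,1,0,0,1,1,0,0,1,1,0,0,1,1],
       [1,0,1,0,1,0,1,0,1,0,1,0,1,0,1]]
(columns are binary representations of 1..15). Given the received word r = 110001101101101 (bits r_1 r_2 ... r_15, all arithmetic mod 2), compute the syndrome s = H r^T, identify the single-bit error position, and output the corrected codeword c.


s = (1, 1, 1, 1)^T, error position = 15, corrected codeword c = 110001101101100

Compute s = H r^T mod 2 one row at a time:
  s_1 = 0 + 1 + 1 + 0 + 1 + 1 + 0 + 1 = 5 ≡ 1 (mod 2).
  s_2 = 0 + 0 + 1 + 1 + 1 + 1 + 0 + 1 = 5 ≡ 1 (mod 2).
  s_3 = 1 + 0 + 1 + 1 + 1 + 0 + 0 + 1 = 5 ≡ 1 (mod 2).
  s_4 = 1 + 0 + 0 + 1 + 1 + 0 + 1 + 1 = 5 ≡ 1 (mod 2).
s = (1, 1, 1, 1)^T — this equals column 15 of H (binary 1111), so error is at position 15.
Correct: flip bit 15 of r = 110001101101101 to get c = 110001101101100.


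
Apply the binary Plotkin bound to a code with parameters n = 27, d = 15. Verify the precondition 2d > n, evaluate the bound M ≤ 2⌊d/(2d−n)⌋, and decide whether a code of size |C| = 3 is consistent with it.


Plotkin bound M ≤ 10; given |C| = 3 ≤ bound (satisfied).

Check applicability: 2d = 30, n = 27.
2d − n = 3 > 0, so Plotkin applies.
Compute d/(2d−n) = 15/3 ≈ 5.0000.
⌊d/(2d−n)⌋ = 5.
Plotkin bound: M ≤ 2·5 = 10.
Given |C| = 3, check: satisfied.
This |C| is below the Plotkin bound.


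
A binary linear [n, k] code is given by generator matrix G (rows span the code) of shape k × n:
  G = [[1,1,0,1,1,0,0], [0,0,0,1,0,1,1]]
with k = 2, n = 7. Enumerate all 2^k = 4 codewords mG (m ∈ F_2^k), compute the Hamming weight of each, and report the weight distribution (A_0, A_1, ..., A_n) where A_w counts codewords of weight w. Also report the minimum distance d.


Weight distribution: A_0 = 1, A_3 = 1, A_4 = 1, A_5 = 1. Minimum distance d = 3.

Enumerate all 2^2 = 4 messages m ∈ F_2^2.
For each, compute codeword c = mG in F_2^7, then tally its weight.
  m = 00 → c = 0000000, weight = 0.
  m = 10 → c = 1101100, weight = 4.
  m = 01 → c = 0001011, weight = 3.
  m = 11 → c = 1100111, weight = 5.
Tally weights:
  weight 0: 1 codewords.
  weight 3: 1 codewords.
  weight 4: 1 codewords.
  weight 5: 1 codewords.
Minimum distance d = smallest w > 0 with A_w > 0 = 3.
Sanity: Σ A_w = 4 = 2^2 = 4 ✓.


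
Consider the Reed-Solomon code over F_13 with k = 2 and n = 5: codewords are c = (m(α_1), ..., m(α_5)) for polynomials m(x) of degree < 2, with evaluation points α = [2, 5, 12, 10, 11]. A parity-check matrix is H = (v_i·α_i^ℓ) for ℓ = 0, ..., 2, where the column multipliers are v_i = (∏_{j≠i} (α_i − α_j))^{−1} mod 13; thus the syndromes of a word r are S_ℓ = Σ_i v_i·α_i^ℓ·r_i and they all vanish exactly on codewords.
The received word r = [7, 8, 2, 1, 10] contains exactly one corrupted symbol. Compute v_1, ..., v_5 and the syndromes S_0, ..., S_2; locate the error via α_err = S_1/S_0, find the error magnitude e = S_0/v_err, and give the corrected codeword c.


S = (10, 3, 10), error at position 3, error magnitude e = 9, c = [7, 8, 6, 1, 10].

Step 1: column multipliers v_i = (∏_{j≠i}(α_i − α_j))^{−1} mod 13.
  i = 1 (α = 2): (2−5)(2−12)(2−10)(2−11) = (−3)·(−10)·(−8)·(−9) = 2160 ≡ 2, so v_1 = 2^{−1} = 7 (mod 13).
  i = 2 (α = 5): (5−2)(5−12)(5−10)(5−11) = 3·(−7)·(−5)·(−6) = −630 ≡ 7, so v_2 = 7^{−1} = 2 (mod 13).
  i = 3 (α = 12): (12−2)(12−5)(12−10)(12−11) = 10·7·2·1 = 140 ≡ 10, so v_3 = 10^{−1} = 4 (mod 13).
  i = 4 (α = 10): (10−2)(10−5)(10−12)(10−11) = 8·5·(−2)·(−1) = 80 ≡ 2, so v_4 = 2^{−1} = 7 (mod 13).
  i = 5 (α = 11): (11−2)(11−5)(11−12)(11−10) = 9·6·(−1)·1 = −54 ≡ 11, so v_5 = 11^{−1} = 6 (mod 13).
  v = [7, 2, 4, 7, 6].
Step 2: syndromes of r = [7, 8, 2, 1, 10] (all sums mod 13).
  S_0 = Σ v_i r_i = 7·7 + 2·8 + 4·2 + 7·1 + 6·10 = 140 ≡ 10.
  S_1 = Σ v_i α_i r_i = 7·2·7 + 2·5·8 + 4·12·2 + 7·10·1 + 6·11·10 = 1004 ≡ 3.
  α_i^2 mod 13 = [4, 12, 1, 9, 4].
  S_2 = Σ v_i α_i^2 r_i = 7·4·7 + 2·12·8 + 4·1·2 + 7·9·1 + 6·4·10 = 699 ≡ 10.
  S = (10, 3, 10) ≠ 0, so r is not a codeword (an error is present).
Step 3: locate the error. For a single error e at position i, S_ℓ = v_i·e·α_i^ℓ, so α_err = S_1/S_0.
  S_0^{−1} = 10^{−1} = 4 (mod 13), so α_err = 3·4 = 12 ≡ 12 = α_3. Error position i = 3.
  Consistency check: S_2/S_1 = 10·9 = 90 ≡ 12 = α_err ✓ (single-error assumption holds).
Step 4: error magnitude e = S_0/v_3 = S_0·∏_{j≠3}(α_3 − α_j) = 10·10 = 100 ≡ 9 (mod 13).
Step 5: correct position 3: c_3 = r_3 − e = 2 − 9 ≡ 6 (mod 13). Hence c = [7, 8, 6, 1, 10].
  Check: interpolating c through the α_i gives m(x) = 2 + 9·x (degree < 2) with m(α_i) = c_i for every i, so c is indeed a codeword.


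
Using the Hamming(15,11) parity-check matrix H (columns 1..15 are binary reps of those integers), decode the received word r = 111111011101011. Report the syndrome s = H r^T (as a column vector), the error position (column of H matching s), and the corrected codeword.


s = (0, 0, 0, 1)^T, error position = 1, corrected codeword c = 011111011101011

Compute s = H r^T mod 2 one row at a time:
  s_1 = 1 + 1 + 1 + 0 + 1 + 0 + 1 + 1 = 6 ≡ 0 (mod 2).
  s_2 = 1 + 1 + 1 + 0 + 1 + 0 + 1 + 1 = 6 ≡ 0 (mod 2).
  s_3 = 1 + 1 + 1 + 0 + 1 + 0 + 1 + 1 = 6 ≡ 0 (mod 2).
  s_4 = 1 + 1 + 1 + 0 + 1 + 0 + 0 + 1 = 5 ≡ 1 (mod 2).
s = (0, 0, 0, 1)^T — this equals column 1 of H (binary 0001), so error is at position 1.
Correct: flip bit 1 of r = 111111011101011 to get c = 011111011101011.


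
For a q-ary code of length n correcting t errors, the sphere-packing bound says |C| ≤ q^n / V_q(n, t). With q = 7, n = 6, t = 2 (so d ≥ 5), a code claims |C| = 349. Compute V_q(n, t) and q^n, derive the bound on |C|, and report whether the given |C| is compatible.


V_q(n, t) = 577, q^n = 117649, Hamming bound = 203, |C| = 349 > bound (violated).

Step 1: Compute V_q(n, t) = Σ_{j=0}^2 C(n, j) (q−1)^j.
  j = 0: C(6,0)·(6)^0 = 1·1 = 1.
  j = 1: C(6,1)·(6)^1 = 6·6 = 36.
  j = 2: C(6,2)·(6)^2 = 15·36 = 540.
  V_q(n, t) = 1 + 36 + 540 = 577.
Step 2: q^n = 7^6 = 117649.
Step 3: Hamming bound ⌊q^n / V_q(n,t)⌋ = ⌊117649/577⌋ = 203.
Step 4: Compare |C| = 349 to 203: violated.
The claimed |C| lies above the Hamming bound, so no 7-ary code of length 6 with d ≥ 5 can have 349 codewords.


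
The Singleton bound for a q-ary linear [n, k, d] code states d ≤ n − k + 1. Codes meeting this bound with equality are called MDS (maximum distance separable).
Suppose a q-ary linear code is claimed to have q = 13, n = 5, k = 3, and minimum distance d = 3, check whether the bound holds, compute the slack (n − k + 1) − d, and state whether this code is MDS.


Singleton RHS = n − k + 1 = 3, slack = 0, bound satisfied, MDS.

Singleton bound: d ≤ n − k + 1.
Here n = 5, k = 3, so n − k + 1 = 3.
Given d = 3, check d ≤ 3: YES.
Slack = (n − k + 1) − d = 0.
The code is MDS (slack = 0).
Description: the claimed parameters are [5, 3, 3]_13; such a code would be MDS (meets Singleton bound).


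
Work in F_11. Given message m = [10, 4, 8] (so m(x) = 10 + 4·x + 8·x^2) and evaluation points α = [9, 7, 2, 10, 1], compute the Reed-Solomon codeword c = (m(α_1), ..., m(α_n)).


c = [1, 1, 6, 3, 0]

Message polynomial: m(x) = 10 + 4·x + 8·x^2 (mod 11).
For each evaluation point α_i, compute m(α_i) mod 11:
  α_1 = 9: Horner steps 8 → 10 → 1, so m(9) = 1.
  α_2 = 7: Horner steps 8 → 5 → 1, so m(7) = 1.
  α_3 = 2: Horner steps 8 → 9 → 6, so m(2) = 6.
  α_4 = 10: Horner steps 8 → 7 → 3, so m(10) = 3.
  α_5 = 1: Horner steps 8 → 1 → 0, so m(1) = 0.
Codeword c = [1, 1, 6, 3, 0] ∈ F_11^5.


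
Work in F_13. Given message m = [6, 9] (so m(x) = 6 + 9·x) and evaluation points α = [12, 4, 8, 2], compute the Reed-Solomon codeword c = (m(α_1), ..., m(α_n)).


c = [10, 3, 0, 11]

Message polynomial: m(x) = 6 + 9·x (mod 13).
For each evaluation point α_i, compute m(α_i) mod 13:
  α_1 = 12: Horner steps 9 → 10, so m(12) = 10.
  α_2 = 4: Horner steps 9 → 3, so m(4) = 3.
  α_3 = 8: Horner steps 9 → 0, so m(8) = 0.
  α_4 = 2: Horner steps 9 → 11, so m(2) = 11.
Codeword c = [10, 3, 0, 11] ∈ F_13^4.


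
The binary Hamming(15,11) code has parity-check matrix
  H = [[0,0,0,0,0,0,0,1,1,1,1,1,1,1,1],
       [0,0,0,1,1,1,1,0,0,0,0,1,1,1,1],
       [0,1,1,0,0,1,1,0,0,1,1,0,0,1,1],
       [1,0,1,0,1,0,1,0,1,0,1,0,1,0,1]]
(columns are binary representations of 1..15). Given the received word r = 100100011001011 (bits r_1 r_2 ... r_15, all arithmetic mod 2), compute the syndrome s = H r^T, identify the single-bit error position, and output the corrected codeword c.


s = (1, 0, 0, 1)^T, error position = 9, corrected codeword c = 100100010001011

Compute s = H r^T mod 2 one row at a time:
  s_1 = 1 + 1 + 0 + 0 + 1 + 0 + 1 + 1 = 5 ≡ 1 (mod 2).
  s_2 = 1 + 0 + 0 + 0 + 1 + 0 + 1 + 1 = 4 ≡ 0 (mod 2).
  s_3 = 0 + 0 + 0 + 0 + 0 + 0 + 1 + 1 = 2 ≡ 0 (mod 2).
  s_4 = 1 + 0 + 0 + 0 + 1 + 0 + 0 + 1 = 3 ≡ 1 (mod 2).
s = (1, 0, 0, 1)^T — this equals column 9 of H (binary 1001), so error is at position 9.
Correct: flip bit 9 of r = 100100011001011 to get c = 100100010001011.


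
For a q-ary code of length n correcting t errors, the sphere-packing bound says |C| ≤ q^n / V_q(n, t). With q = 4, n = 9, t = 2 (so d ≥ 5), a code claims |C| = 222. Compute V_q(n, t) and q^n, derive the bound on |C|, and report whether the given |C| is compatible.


V_q(n, t) = 352, q^n = 262144, Hamming bound = 744, |C| = 222 ≤ bound (satisfied).

Step 1: Compute V_q(n, t) = Σ_{j=0}^2 C(n, j) (q−1)^j.
  j = 0: C(9,0)·(3)^0 = 1·1 = 1.
  j = 1: C(9,1)·(3)^1 = 9·3 = 27.
  j = 2: C(9,2)·(3)^2 = 36·9 = 324.
  V_q(n, t) = 1 + 27 + 324 = 352.
Step 2: q^n = 4^9 = 262144.
Step 3: Hamming bound ⌊q^n / V_q(n,t)⌋ = ⌊262144/352⌋ = 744.
Step 4: Compare |C| = 222 to 744: satisfied.
The claimed |C| lies below the Hamming bound.


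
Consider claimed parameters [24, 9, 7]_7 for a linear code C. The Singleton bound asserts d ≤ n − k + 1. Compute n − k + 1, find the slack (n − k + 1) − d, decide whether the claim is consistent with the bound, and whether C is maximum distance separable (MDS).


Singleton RHS = n − k + 1 = 16, slack = 9, bound satisfied, not MDS.

Singleton bound: d ≤ n − k + 1.
Here n = 24, k = 9, so n − k + 1 = 16.
Given d = 7, check d ≤ 16: YES.
Slack = (n − k + 1) − d = 9.
The code is NOT MDS (slack = 9 > 0).
Description: the claimed parameters are [24, 9, 7]_7; such a code would be non-MDS.


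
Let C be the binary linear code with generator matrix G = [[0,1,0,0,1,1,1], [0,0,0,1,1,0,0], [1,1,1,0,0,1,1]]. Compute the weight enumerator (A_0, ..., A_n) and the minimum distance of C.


Weight distribution: A_0 = 1, A_2 = 1, A_3 = 2, A_4 = 2, A_5 = 1, A_7 = 1. Minimum distance d = 2.

Enumerate all 2^3 = 8 messages m ∈ F_2^3.
For each, compute codeword c = mG in F_2^7, then tally its weight.
  m = 000 → c = 0000000, weight = 0.
  m = 100 → c = 0100111, weight = 4.
  m = 010 → c = 0001100, weight = 2.
  m = 110 → c = 0101011, weight = 4.
  m = 001 → c = 1110011, weight = 5.
  m = 101 → c = 1010100, weight = 3.
  m = 011 → c = 1111111, weight = 7.
  m = 111 → c = 1011000, weight = 3.
Tally weights:
  weight 0: 1 codewords.
  weight 2: 1 codewords.
  weight 3: 2 codewords.
  weight 4: 2 codewords.
  weight 5: 1 codewords.
  weight 7: 1 codewords.
Minimum distance d = smallest w > 0 with A_w > 0 = 2.
Sanity: Σ A_w = 8 = 2^3 = 8 ✓.


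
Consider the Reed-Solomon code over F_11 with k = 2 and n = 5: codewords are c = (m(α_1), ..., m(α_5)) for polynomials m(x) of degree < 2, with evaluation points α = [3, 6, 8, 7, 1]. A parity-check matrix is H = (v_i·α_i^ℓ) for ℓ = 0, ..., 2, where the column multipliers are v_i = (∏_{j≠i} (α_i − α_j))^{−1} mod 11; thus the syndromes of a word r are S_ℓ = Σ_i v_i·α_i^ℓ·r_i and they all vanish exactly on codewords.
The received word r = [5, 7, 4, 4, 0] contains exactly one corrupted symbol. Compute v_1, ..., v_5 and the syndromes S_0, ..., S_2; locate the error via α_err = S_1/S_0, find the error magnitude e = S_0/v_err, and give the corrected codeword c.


S = (9, 6, 4), error at position 3, error magnitude e = 3, c = [5, 7, 1, 4, 0].

Step 1: column multipliers v_i = (∏_{j≠i}(α_i − α_j))^{−1} mod 11.
  i = 1 (α = 3): (3−6)(3−8)(3−7)(3−1) = (−3)·(−5)·(−4)·2 = −120 ≡ 1, so v_1 = 1^{−1} = 1 (mod 11).
  i = 2 (α = 6): (6−3)(6−8)(6−7)(6−1) = 3·(−2)·(−1)·5 = 30 ≡ 8, so v_2 = 8^{−1} = 7 (mod 11).
  i = 3 (α = 8): (8−3)(8−6)(8−7)(8−1) = 5·2·1·7 = 70 ≡ 4, so v_3 = 4^{−1} = 3 (mod 11).
  i = 4 (α = 7): (7−3)(7−6)(7−8)(7−1) = 4·1·(−1)·6 = −24 ≡ 9, so v_4 = 9^{−1} = 5 (mod 11).
  i = 5 (α = 1): (1−3)(1−6)(1−8)(1−7) = (−2)·(−5)·(−7)·(−6) = 420 ≡ 2, so v_5 = 2^{−1} = 6 (mod 11).
  v = [1, 7, 3, 5, 6].
Step 2: syndromes of r = [5, 7, 4, 4, 0] (all sums mod 11).
  S_0 = Σ v_i r_i = 1·5 + 7·7 + 3·4 + 5·4 + 6·0 = 86 ≡ 9.
  S_1 = Σ v_i α_i r_i = 1·3·5 + 7·6·7 + 3·8·4 + 5·7·4 + 6·1·0 = 545 ≡ 6.
  α_i^2 mod 11 = [9, 3, 9, 5, 1].
  S_2 = Σ v_i α_i^2 r_i = 1·9·5 + 7·3·7 + 3·9·4 + 5·5·4 + 6·1·0 = 400 ≡ 4.
  S = (9, 6, 4) ≠ 0, so r is not a codeword (an error is present).
Step 3: locate the error. For a single error e at position i, S_ℓ = v_i·e·α_i^ℓ, so α_err = S_1/S_0.
  S_0^{−1} = 9^{−1} = 5 (mod 11), so α_err = 6·5 = 30 ≡ 8 = α_3. Error position i = 3.
  Consistency check: S_2/S_1 = 4·2 = 8 ≡ 8 = α_err ✓ (single-error assumption holds).
Step 4: error magnitude e = S_0/v_3 = S_0·∏_{j≠3}(α_3 − α_j) = 9·4 = 36 ≡ 3 (mod 11).
Step 5: correct position 3: c_3 = r_3 − e = 4 − 3 ≡ 1 (mod 11). Hence c = [5, 7, 1, 4, 0].
  Check: interpolating c through the α_i gives m(x) = 3 + 8·x (degree < 2) with m(α_i) = c_i for every i, so c is indeed a codeword.


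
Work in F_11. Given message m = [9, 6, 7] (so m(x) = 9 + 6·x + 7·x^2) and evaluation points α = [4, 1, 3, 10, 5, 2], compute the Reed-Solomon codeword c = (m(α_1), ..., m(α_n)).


c = [2, 0, 2, 10, 5, 5]

Message polynomial: m(x) = 9 + 6·x + 7·x^2 (mod 11).
For each evaluation point α_i, compute m(α_i) mod 11:
  α_1 = 4: Horner steps 7 → 1 → 2, so m(4) = 2.
  α_2 = 1: Horner steps 7 → 2 → 0, so m(1) = 0.
  α_3 = 3: Horner steps 7 → 5 → 2, so m(3) = 2.
  α_4 = 10: Horner steps 7 → 10 → 10, so m(10) = 10.
  α_5 = 5: Horner steps 7 → 8 → 5, so m(5) = 5.
  α_6 = 2: Horner steps 7 → 9 → 5, so m(2) = 5.
Codeword c = [2, 0, 2, 10, 5, 5] ∈ F_11^6.


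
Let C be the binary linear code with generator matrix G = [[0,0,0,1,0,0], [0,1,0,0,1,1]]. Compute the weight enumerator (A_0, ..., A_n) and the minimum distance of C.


Weight distribution: A_0 = 1, A_1 = 1, A_3 = 1, A_4 = 1. Minimum distance d = 1.

Enumerate all 2^2 = 4 messages m ∈ F_2^2.
For each, compute codeword c = mG in F_2^6, then tally its weight.
  m = 00 → c = 000000, weight = 0.
  m = 10 → c = 000100, weight = 1.
  m = 01 → c = 010011, weight = 3.
  m = 11 → c = 010111, weight = 4.
Tally weights:
  weight 0: 1 codewords.
  weight 1: 1 codewords.
  weight 3: 1 codewords.
  weight 4: 1 codewords.
Minimum distance d = smallest w > 0 with A_w > 0 = 1.
Sanity: Σ A_w = 4 = 2^2 = 4 ✓.


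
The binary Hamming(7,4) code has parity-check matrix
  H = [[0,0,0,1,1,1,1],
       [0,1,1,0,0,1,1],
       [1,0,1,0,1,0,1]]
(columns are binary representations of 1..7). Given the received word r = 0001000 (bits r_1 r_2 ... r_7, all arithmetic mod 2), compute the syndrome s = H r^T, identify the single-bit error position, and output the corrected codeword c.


s = (1, 0, 0)^T, error position = 4, corrected codeword c = 0000000

Compute s = H r^T mod 2 one row at a time:
  s_1 = 1 + 0 + 0 + 0 = 1 ≡ 1 (mod 2).
  s_2 = 0 + 0 + 0 + 0 = 0 ≡ 0 (mod 2).
  s_3 = 0 + 0 + 0 + 0 = 0 ≡ 0 (mod 2).
s = (1, 0, 0)^T — this equals column 4 of H (binary 100), so error is at position 4.
Correct: flip bit 4 of r = 0001000 to get c = 0000000.


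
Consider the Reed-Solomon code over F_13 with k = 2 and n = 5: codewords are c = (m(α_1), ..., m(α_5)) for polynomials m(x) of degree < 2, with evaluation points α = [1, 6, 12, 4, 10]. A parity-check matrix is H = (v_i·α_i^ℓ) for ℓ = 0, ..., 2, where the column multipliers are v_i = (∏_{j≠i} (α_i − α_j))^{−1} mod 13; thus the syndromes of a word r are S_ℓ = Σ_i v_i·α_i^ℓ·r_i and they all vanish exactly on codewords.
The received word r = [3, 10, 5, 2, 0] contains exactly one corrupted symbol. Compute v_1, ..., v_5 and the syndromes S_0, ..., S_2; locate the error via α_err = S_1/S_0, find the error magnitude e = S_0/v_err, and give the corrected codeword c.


S = (12, 1, 12), error at position 3, error magnitude e = 10, c = [3, 10, 8, 2, 0].

Step 1: column multipliers v_i = (∏_{j≠i}(α_i − α_j))^{−1} mod 13.
  i = 1 (α = 1): (1−6)(1−12)(1−4)(1−10) = (−5)·(−11)·(−3)·(−9) = 1485 ≡ 3, so v_1 = 3^{−1} = 9 (mod 13).
  i = 2 (α = 6): (6−1)(6−12)(6−4)(6−10) = 5·(−6)·2·(−4) = 240 ≡ 6, so v_2 = 6^{−1} = 11 (mod 13).
  i = 3 (α = 12): (12−1)(12−6)(12−4)(12−10) = 11·6·8·2 = 1056 ≡ 3, so v_3 = 3^{−1} = 9 (mod 13).
  i = 4 (α = 4): (4−1)(4−6)(4−12)(4−10) = 3·(−2)·(−8)·(−6) = −288 ≡ 11, so v_4 = 11^{−1} = 6 (mod 13).
  i = 5 (α = 10): (10−1)(10−6)(10−12)(10−4) = 9·4·(−2)·6 = −432 ≡ 10, so v_5 = 10^{−1} = 4 (mod 13).
  v = [9, 11, 9, 6, 4].
Step 2: syndromes of r = [3, 10, 5, 2, 0] (all sums mod 13).
  S_0 = Σ v_i r_i = 9·3 + 11·10 + 9·5 + 6·2 + 4·0 = 194 ≡ 12.
  S_1 = Σ v_i α_i r_i = 9·1·3 + 11·6·10 + 9·12·5 + 6·4·2 + 4·10·0 = 1275 ≡ 1.
  α_i^2 mod 13 = [1, 10, 1, 3, 9].
  S_2 = Σ v_i α_i^2 r_i = 9·1·3 + 11·10·10 + 9·1·5 + 6·3·2 + 4·9·0 = 1208 ≡ 12.
  S = (12, 1, 12) ≠ 0, so r is not a codeword (an error is present).
Step 3: locate the error. For a single error e at position i, S_ℓ = v_i·e·α_i^ℓ, so α_err = S_1/S_0.
  S_0^{−1} = 12^{−1} = 12 (mod 13), so α_err = 1·12 = 12 ≡ 12 = α_3. Error position i = 3.
  Consistency check: S_2/S_1 = 12·1 = 12 ≡ 12 = α_err ✓ (single-error assumption holds).
Step 4: error magnitude e = S_0/v_3 = S_0·∏_{j≠3}(α_3 − α_j) = 12·3 = 36 ≡ 10 (mod 13).
Step 5: correct position 3: c_3 = r_3 − e = 5 − 10 ≡ 8 (mod 13). Hence c = [3, 10, 8, 2, 0].
  Check: interpolating c through the α_i gives m(x) = 12 + 4·x (degree < 2) with m(α_i) = c_i for every i, so c is indeed a codeword.


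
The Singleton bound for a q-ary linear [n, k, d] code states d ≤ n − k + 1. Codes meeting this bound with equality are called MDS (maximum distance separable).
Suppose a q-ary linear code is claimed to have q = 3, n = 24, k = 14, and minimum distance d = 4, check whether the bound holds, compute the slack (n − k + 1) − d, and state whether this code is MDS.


Singleton RHS = n − k + 1 = 11, slack = 7, bound satisfied, not MDS.

Singleton bound: d ≤ n − k + 1.
Here n = 24, k = 14, so n − k + 1 = 11.
Given d = 4, check d ≤ 11: YES.
Slack = (n − k + 1) − d = 7.
The code is NOT MDS (slack = 7 > 0).
Description: the claimed parameters are [24, 14, 4]_3; such a code would be non-MDS.


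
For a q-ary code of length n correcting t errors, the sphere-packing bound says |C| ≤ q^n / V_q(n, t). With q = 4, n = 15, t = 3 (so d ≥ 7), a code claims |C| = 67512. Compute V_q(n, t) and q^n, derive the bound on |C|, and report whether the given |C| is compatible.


V_q(n, t) = 13276, q^n = 1073741824, Hamming bound = 80878, |C| = 67512 ≤ bound (satisfied).

Step 1: Compute V_q(n, t) = Σ_{j=0}^3 C(n, j) (q−1)^j.
  j = 0: C(15,0)·(3)^0 = 1·1 = 1.
  j = 1: C(15,1)·(3)^1 = 15·3 = 45.
  j = 2: C(15,2)·(3)^2 = 105·9 = 945.
  j = 3: C(15,3)·(3)^3 = 455·27 = 12285.
  V_q(n, t) = 1 + 45 + 945 + 12285 = 13276.
Step 2: q^n = 4^15 = 1073741824.
Step 3: Hamming bound ⌊q^n / V_q(n,t)⌋ = ⌊1073741824/13276⌋ = 80878.
Step 4: Compare |C| = 67512 to 80878: satisfied.
The claimed |C| lies below the Hamming bound.


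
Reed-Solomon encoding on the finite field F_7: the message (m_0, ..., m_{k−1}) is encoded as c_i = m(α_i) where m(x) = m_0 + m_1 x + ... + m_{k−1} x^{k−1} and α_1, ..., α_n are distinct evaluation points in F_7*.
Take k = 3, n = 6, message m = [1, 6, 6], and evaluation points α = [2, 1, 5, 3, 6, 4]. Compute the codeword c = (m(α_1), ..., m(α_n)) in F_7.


c = [2, 6, 6, 3, 1, 2]

Message polynomial: m(x) = 1 + 6·x + 6·x^2 (mod 7).
For each evaluation point α_i, compute m(α_i) mod 7:
  α_1 = 2: Horner steps 6 → 4 → 2, so m(2) = 2.
  α_2 = 1: Horner steps 6 → 5 → 6, so m(1) = 6.
  α_3 = 5: Horner steps 6 → 1 → 6, so m(5) = 6.
  α_4 = 3: Horner steps 6 → 3 → 3, so m(3) = 3.
  α_5 = 6: Horner steps 6 → 0 → 1, so m(6) = 1.
  α_6 = 4: Horner steps 6 → 2 → 2, so m(4) = 2.
Codeword c = [2, 6, 6, 3, 1, 2] ∈ F_7^6.


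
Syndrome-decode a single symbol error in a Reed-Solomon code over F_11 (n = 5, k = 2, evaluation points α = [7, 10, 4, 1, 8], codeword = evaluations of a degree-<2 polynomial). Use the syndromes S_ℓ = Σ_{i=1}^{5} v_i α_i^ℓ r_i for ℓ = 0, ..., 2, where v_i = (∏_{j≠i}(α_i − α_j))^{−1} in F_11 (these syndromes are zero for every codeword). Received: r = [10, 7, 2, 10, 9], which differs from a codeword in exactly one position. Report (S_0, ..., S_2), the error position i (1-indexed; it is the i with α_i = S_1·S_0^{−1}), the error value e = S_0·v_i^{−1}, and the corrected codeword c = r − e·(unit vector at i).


S = (5, 5, 5), error at position 4, error magnitude e = 5, c = [10, 7, 2, 5, 9].

Step 1: column multipliers v_i = (∏_{j≠i}(α_i − α_j))^{−1} mod 11.
  i = 1 (α = 7): (7−10)(7−4)(7−1)(7−8) = (−3)·3·6·(−1) = 54 ≡ 10, so v_1 = 10^{−1} = 10 (mod 11).
  i = 2 (α = 10): (10−7)(10−4)(10−1)(10−8) = 3·6·9·2 = 324 ≡ 5, so v_2 = 5^{−1} = 9 (mod 11).
  i = 3 (α = 4): (4−7)(4−10)(4−1)(4−8) = (−3)·(−6)·3·(−4) = −216 ≡ 4, so v_3 = 4^{−1} = 3 (mod 11).
  i = 4 (α = 1): (1−7)(1−10)(1−4)(1−8) = (−6)·(−9)·(−3)·(−7) = 1134 ≡ 1, so v_4 = 1^{−1} = 1 (mod 11).
  i = 5 (α = 8): (8−7)(8−10)(8−4)(8−1) = 1·(−2)·4·7 = −56 ≡ 10, so v_5 = 10^{−1} = 10 (mod 11).
  v = [10, 9, 3, 1, 10].
Step 2: syndromes of r = [10, 7, 2, 10, 9] (all sums mod 11).
  S_0 = Σ v_i r_i = 10·10 + 9·7 + 3·2 + 1·10 + 10·9 = 269 ≡ 5.
  S_1 = Σ v_i α_i r_i = 10·7·10 + 9·10·7 + 3·4·2 + 1·1·10 + 10·8·9 = 2084 ≡ 5.
  α_i^2 mod 11 = [5, 1, 5, 1, 9].
  S_2 = Σ v_i α_i^2 r_i = 10·5·10 + 9·1·7 + 3·5·2 + 1·1·10 + 10·9·9 = 1413 ≡ 5.
  S = (5, 5, 5) ≠ 0, so r is not a codeword (an error is present).
Step 3: locate the error. For a single error e at position i, S_ℓ = v_i·e·α_i^ℓ, so α_err = S_1/S_0.
  S_0^{−1} = 5^{−1} = 9 (mod 11), so α_err = 5·9 = 45 ≡ 1 = α_4. Error position i = 4.
  Consistency check: S_2/S_1 = 5·9 = 45 ≡ 1 = α_err ✓ (single-error assumption holds).
Step 4: error magnitude e = S_0/v_4 = S_0·∏_{j≠4}(α_4 − α_j) = 5·1 = 5 ≡ 5 (mod 11).
Step 5: correct position 4: c_4 = r_4 − e = 10 − 5 ≡ 5 (mod 11). Hence c = [10, 7, 2, 5, 9].
  Check: interpolating c through the α_i gives m(x) = 6 + 10·x (degree < 2) with m(α_i) = c_i for every i, so c is indeed a codeword.


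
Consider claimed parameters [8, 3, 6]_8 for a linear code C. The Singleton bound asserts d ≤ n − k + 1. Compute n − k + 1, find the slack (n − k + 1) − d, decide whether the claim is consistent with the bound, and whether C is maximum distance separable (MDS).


Singleton RHS = n − k + 1 = 6, slack = 0, bound satisfied, MDS.

Singleton bound: d ≤ n − k + 1.
Here n = 8, k = 3, so n − k + 1 = 6.
Given d = 6, check d ≤ 6: YES.
Slack = (n − k + 1) − d = 0.
The code is MDS (slack = 0).
Description: the claimed parameters are [8, 3, 6]_8; such a code would be MDS (meets Singleton bound).


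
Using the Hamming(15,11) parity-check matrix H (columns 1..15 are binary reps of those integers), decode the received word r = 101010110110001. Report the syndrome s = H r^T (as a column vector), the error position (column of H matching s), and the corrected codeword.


s = (0, 1, 1, 0)^T, error position = 6, corrected codeword c = 101011110110001

Compute s = H r^T mod 2 one row at a time:
  s_1 = 1 + 0 + 1 + 1 + 0 + 0 + 0 + 1 = 4 ≡ 0 (mod 2).
  s_2 = 0 + 1 + 0 + 1 + 0 + 0 + 0 + 1 = 3 ≡ 1 (mod 2).
  s_3 = 0 + 1 + 0 + 1 + 1 + 1 + 0 + 1 = 5 ≡ 1 (mod 2).
  s_4 = 1 + 1 + 1 + 1 + 0 + 1 + 0 + 1 = 6 ≡ 0 (mod 2).
s = (0, 1, 1, 0)^T — this equals column 6 of H (binary 0110), so error is at position 6.
Correct: flip bit 6 of r = 101010110110001 to get c = 101011110110001.


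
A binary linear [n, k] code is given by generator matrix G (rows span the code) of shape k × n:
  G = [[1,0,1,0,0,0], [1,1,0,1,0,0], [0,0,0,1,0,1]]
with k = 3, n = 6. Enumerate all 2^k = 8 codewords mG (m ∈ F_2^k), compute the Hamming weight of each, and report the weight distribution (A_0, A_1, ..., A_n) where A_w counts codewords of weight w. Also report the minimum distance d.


Weight distribution: A_0 = 1, A_2 = 2, A_3 = 4, A_4 = 1. Minimum distance d = 2.

Enumerate all 2^3 = 8 messages m ∈ F_2^3.
For each, compute codeword c = mG in F_2^6, then tally its weight.
  m = 000 → c = 000000, weight = 0.
  m = 100 → c = 101000, weight = 2.
  m = 010 → c = 110100, weight = 3.
  m = 110 → c = 011100, weight = 3.
  m = 001 → c = 000101, weight = 2.
  m = 101 → c = 101101, weight = 4.
  m = 011 → c = 110001, weight = 3.
  m = 111 → c = 011001, weight = 3.
Tally weights:
  weight 0: 1 codewords.
  weight 2: 2 codewords.
  weight 3: 4 codewords.
  weight 4: 1 codewords.
Minimum distance d = smallest w > 0 with A_w > 0 = 2.
Sanity: Σ A_w = 8 = 2^3 = 8 ✓.


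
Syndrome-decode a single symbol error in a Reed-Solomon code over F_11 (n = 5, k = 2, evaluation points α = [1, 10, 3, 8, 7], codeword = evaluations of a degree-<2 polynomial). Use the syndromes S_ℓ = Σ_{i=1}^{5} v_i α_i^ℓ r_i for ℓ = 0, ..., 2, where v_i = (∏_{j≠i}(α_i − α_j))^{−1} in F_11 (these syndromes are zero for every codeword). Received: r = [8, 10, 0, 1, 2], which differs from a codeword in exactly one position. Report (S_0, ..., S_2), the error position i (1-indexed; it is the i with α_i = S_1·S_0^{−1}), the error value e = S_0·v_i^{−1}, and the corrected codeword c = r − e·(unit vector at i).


S = (10, 8, 2), error at position 3, error magnitude e = 5, c = [8, 10, 6, 1, 2].

Step 1: column multipliers v_i = (∏_{j≠i}(α_i − α_j))^{−1} mod 11.
  i = 1 (α = 1): (1−10)(1−3)(1−8)(1−7) = (−9)·(−2)·(−7)·(−6) = 756 ≡ 8, so v_1 = 8^{−1} = 7 (mod 11).
  i = 2 (α = 10): (10−1)(10−3)(10−8)(10−7) = 9·7·2·3 = 378 ≡ 4, so v_2 = 4^{−1} = 3 (mod 11).
  i = 3 (α = 3): (3−1)(3−10)(3−8)(3−7) = 2·(−7)·(−5)·(−4) = −280 ≡ 6, so v_3 = 6^{−1} = 2 (mod 11).
  i = 4 (α = 8): (8−1)(8−10)(8−3)(8−7) = 7·(−2)·5·1 = −70 ≡ 7, so v_4 = 7^{−1} = 8 (mod 11).
  i = 5 (α = 7): (7−1)(7−10)(7−3)(7−8) = 6·(−3)·4·(−1) = 72 ≡ 6, so v_5 = 6^{−1} = 2 (mod 11).
  v = [7, 3, 2, 8, 2].
Step 2: syndromes of r = [8, 10, 0, 1, 2] (all sums mod 11).
  S_0 = Σ v_i r_i = 7·8 + 3·10 + 2·0 + 8·1 + 2·2 = 98 ≡ 10.
  S_1 = Σ v_i α_i r_i = 7·1·8 + 3·10·10 + 2·3·0 + 8·8·1 + 2·7·2 = 448 ≡ 8.
  α_i^2 mod 11 = [1, 1, 9, 9, 5].
  S_2 = Σ v_i α_i^2 r_i = 7·1·8 + 3·1·10 + 2·9·0 + 8·9·1 + 2·5·2 = 178 ≡ 2.
  S = (10, 8, 2) ≠ 0, so r is not a codeword (an error is present).
Step 3: locate the error. For a single error e at position i, S_ℓ = v_i·e·α_i^ℓ, so α_err = S_1/S_0.
  S_0^{−1} = 10^{−1} = 10 (mod 11), so α_err = 8·10 = 80 ≡ 3 = α_3. Error position i = 3.
  Consistency check: S_2/S_1 = 2·7 = 14 ≡ 3 = α_err ✓ (single-error assumption holds).
Step 4: error magnitude e = S_0/v_3 = S_0·∏_{j≠3}(α_3 − α_j) = 10·6 = 60 ≡ 5 (mod 11).
Step 5: correct position 3: c_3 = r_3 − e = 0 − 5 ≡ 6 (mod 11). Hence c = [8, 10, 6, 1, 2].
  Check: interpolating c through the α_i gives m(x) = 9 + 10·x (degree < 2) with m(α_i) = c_i for every i, so c is indeed a codeword.


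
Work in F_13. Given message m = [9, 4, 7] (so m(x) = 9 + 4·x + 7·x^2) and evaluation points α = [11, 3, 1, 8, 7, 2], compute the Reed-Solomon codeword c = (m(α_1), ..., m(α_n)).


c = [3, 6, 7, 8, 3, 6]

Message polynomial: m(x) = 9 + 4·x + 7·x^2 (mod 13).
For each evaluation point α_i, compute m(α_i) mod 13:
  α_1 = 11: Horner steps 7 → 3 → 3, so m(11) = 3.
  α_2 = 3: Horner steps 7 → 12 → 6, so m(3) = 6.
  α_3 = 1: Horner steps 7 → 11 → 7, so m(1) = 7.
  α_4 = 8: Horner steps 7 → 8 → 8, so m(8) = 8.
  α_5 = 7: Horner steps 7 → 1 → 3, so m(7) = 3.
  α_6 = 2: Horner steps 7 → 5 → 6, so m(2) = 6.
Codeword c = [3, 6, 7, 8, 3, 6] ∈ F_13^6.


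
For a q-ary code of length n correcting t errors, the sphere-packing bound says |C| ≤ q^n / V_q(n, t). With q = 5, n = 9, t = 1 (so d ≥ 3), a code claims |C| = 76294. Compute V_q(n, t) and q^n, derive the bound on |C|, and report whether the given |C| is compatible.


V_q(n, t) = 37, q^n = 1953125, Hamming bound = 52787, |C| = 76294 > bound (violated).

Step 1: Compute V_q(n, t) = Σ_{j=0}^1 C(n, j) (q−1)^j.
  j = 0: C(9,0)·(4)^0 = 1·1 = 1.
  j = 1: C(9,1)·(4)^1 = 9·4 = 36.
  V_q(n, t) = 1 + 36 = 37.
Step 2: q^n = 5^9 = 1953125.
Step 3: Hamming bound ⌊q^n / V_q(n,t)⌋ = ⌊1953125/37⌋ = 52787.
Step 4: Compare |C| = 76294 to 52787: violated.
The claimed |C| lies above the Hamming bound, so no 5-ary code of length 9 with d ≥ 3 can have 76294 codewords.
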